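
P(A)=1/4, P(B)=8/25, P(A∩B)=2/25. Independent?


P(A)×P(B) = 2/25
P(A∩B) = 2/25
Equal ✓ → Independent

Yes, independent


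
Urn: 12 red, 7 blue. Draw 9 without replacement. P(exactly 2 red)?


Hypergeometric: C(12,2)×C(7,7)/C(19,9)
= 66×1/92378 = 3/4199

P(X=2) = 3/4199 ≈ 0.07%


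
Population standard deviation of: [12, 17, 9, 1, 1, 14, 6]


Mean = 60/7
  (12-60/7)²=576/49
  (17-60/7)²=3481/49
  (9-60/7)²=9/49
  (1-60/7)²=2809/49
  (1-60/7)²=2809/49
  (14-60/7)²=1444/49
  (6-60/7)²=324/49
Σ(x-μ)² = 1636/7
σ² = (1636/7)/7 = 1636/49

σ = √(1636/49) ≈ 5.7782


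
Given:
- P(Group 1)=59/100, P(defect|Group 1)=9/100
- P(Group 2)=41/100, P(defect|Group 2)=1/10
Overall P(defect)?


P(B) = Σ P(B|Aᵢ)×P(Aᵢ)
  9/100×59/100 = 531/10000
  1/10×41/100 = 41/1000
Sum = 941/10000

P(defect) = 941/10000 ≈ 9.41%


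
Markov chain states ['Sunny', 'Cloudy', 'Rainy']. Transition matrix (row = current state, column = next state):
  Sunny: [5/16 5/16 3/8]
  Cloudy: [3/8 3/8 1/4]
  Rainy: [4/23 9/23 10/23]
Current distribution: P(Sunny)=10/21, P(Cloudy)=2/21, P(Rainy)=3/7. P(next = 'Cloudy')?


P(next=Cloudy) = Σᵢ P(now=i)×P(i→Cloudy)
= 10/21×5/16 + 2/21×3/8 + 3/7×9/23
= 25/168 + 1/28 + 27/161 = 1361/3864

P = 1361/3864 ≈ 0.3522


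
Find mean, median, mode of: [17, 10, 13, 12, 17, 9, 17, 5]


Sorted: [5, 9, 10, 12, 13, 17, 17, 17]
Mean = 100/8 = 25/2
Median = 25/2
Freq: {17: 3, 10: 1, 13: 1, 12: 1, 9: 1, 5: 1}
Mode: [17]

Mean=25/2, Median=25/2, Mode=17


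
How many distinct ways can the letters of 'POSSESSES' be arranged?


Letters: 9, freq: {'P': 1, 'O': 1, 'S': 5, 'E': 2}
9!/(1!×1!×5!×2!) = 362880/240 = 1512

1512


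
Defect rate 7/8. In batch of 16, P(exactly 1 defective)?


Binomial: P(X=1) = C(16,1)×p^1×(1-p)^15
= 16 × 7/8 × 1/35184372088832 = 7/17592186044416

P(X=1) = 7/17592186044416 ≈ 0.00%


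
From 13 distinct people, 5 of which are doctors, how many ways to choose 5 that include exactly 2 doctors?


Choose 2 of the 5 doctors and 3 of the other 8 people:
C(5,2)×C(8,3) = 10×56 = 560

560


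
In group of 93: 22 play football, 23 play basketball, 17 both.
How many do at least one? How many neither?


|A∪B| = 22+23-17 = 28
Neither = 93-28 = 65

At least one: 28; Neither: 65


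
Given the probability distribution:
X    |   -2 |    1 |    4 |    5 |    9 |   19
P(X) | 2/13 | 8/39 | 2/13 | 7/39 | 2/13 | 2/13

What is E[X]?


E[X] = Σ x·P(X=x)
= (-2)×(2/13) + (1)×(8/39) + (4)×(2/13) + (5)×(7/39) + (9)×(2/13) + (19)×(2/13)
= 223/39

E[X] = 223/39


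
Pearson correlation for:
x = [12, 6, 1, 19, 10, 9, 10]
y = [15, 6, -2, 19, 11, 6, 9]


n=7, Σx=67, Σy=64, Σxy=829, Σx²=823, Σy²=864
r = (7×829 - 67×64)/√((7×823 - 67²)(7×864 - 64²))
= 1515/√(1272×1952) = 1515/√2482944 ≈ 1515/1575.7360 ≈ 0.9615

r ≈ 0.9615


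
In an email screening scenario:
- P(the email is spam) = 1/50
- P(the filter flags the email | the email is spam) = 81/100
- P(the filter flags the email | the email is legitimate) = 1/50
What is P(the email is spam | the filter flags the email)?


Using Bayes' theorem:
P(A|B) = P(B|A)·P(A) / P(B)

P(the filter flags the email) = 81/100 × 1/50 + 1/50 × 49/50
= 81/5000 + 49/2500 = 179/5000

P(the email is spam|the filter flags the email) = (81/5000) / (179/5000) = 81/179

P(the email is spam|the filter flags the email) = 81/179 ≈ 45.25%


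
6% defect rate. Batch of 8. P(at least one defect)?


P(all good) = (47/50)^8 = 23811286661761/39062500000000
P(≥1 defect) = 15251213338239/39062500000000

P = 15251213338239/39062500000000 ≈ 39.04%


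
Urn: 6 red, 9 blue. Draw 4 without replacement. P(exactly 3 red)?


Hypergeometric: C(6,3)×C(9,1)/C(15,4)
= 20×9/1365 = 12/91

P(X=3) = 12/91 ≈ 13.19%


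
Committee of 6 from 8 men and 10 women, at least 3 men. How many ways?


Count by #men:
  3M,3W: C(8,3)×C(10,3)=6720
  4M,2W: C(8,4)×C(10,2)=3150
  5M,1W: C(8,5)×C(10,1)=560
  6M,0W: C(8,6)×C(10,0)=28
Total = 10458

10458


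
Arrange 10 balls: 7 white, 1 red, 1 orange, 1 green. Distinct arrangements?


10!/(7!×1!×1!×1!) = 720

720


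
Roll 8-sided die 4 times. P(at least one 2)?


P(no 2)^4 = (7/8)^4 = 2401/4096
P(≥1) = 1 - 2401/4096 = 1695/4096

P = 1695/4096 ≈ 41.38%


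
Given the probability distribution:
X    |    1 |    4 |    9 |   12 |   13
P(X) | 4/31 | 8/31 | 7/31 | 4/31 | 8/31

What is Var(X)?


E[X] = 251/31
E[X²] = 2627/31
Var(X) = E[X²] - (E[X])² = 2627/31 - 63001/961 = 18436/961

Var(X) = 18436/961 ≈ 19.1842


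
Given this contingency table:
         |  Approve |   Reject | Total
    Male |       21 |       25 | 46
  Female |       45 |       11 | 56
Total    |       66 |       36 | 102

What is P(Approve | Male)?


P(Approve | Male) = 21/(21+25) = 21/46

P(Approve|Male) = 21/46 ≈ 45.65%


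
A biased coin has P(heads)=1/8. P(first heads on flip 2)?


Geometric: P(X=2) = (1-p)^(k-1)×p = (7/8)^1×1/8 = 7/64

P(X=2) = 7/64 ≈ 10.94%


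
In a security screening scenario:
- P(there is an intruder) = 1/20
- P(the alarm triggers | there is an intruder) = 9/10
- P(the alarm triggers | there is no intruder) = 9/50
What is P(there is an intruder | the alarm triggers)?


Using Bayes' theorem:
P(A|B) = P(B|A)·P(A) / P(B)

P(the alarm triggers) = 9/10 × 1/20 + 9/50 × 19/20
= 9/200 + 171/1000 = 27/125

P(there is an intruder|the alarm triggers) = (9/200) / (27/125) = 5/24

P(there is an intruder|the alarm triggers) = 5/24 ≈ 20.83%


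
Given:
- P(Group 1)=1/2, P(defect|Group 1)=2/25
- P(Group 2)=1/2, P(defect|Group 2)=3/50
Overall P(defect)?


P(B) = Σ P(B|Aᵢ)×P(Aᵢ)
  2/25×1/2 = 1/25
  3/50×1/2 = 3/100
Sum = 7/100

P(defect) = 7/100 ≈ 7.00%


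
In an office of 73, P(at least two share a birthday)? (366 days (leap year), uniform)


P(all different) = Π(366-i)/366 for i=0..72
= 0.000449
P(match) = 1 - 0.000449 = 0.999551

P ≈ 0.9996 ≈ 99.96%


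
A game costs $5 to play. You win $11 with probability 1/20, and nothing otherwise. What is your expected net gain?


E[gain] = (11-5)×1/20 + (-5)×19/20
= 3/10 - 19/4 = -89/20

Expected net gain = $-89/20 ≈ $-4.45


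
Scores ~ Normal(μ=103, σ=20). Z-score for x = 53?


z = (x - μ)/σ = (53 - 103)/20 = -2.5

z = -2.5


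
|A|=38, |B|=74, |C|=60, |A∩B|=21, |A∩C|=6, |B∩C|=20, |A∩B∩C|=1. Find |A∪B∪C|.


|A∪B∪C| = 38+74+60-21-6-20+1 = 126

|A∪B∪C| = 126


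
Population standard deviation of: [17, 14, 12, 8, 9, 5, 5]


Mean = 70/7 = 10
  (17-10)²=49
  (14-10)²=16
  (12-10)²=4
  (8-10)²=4
  (9-10)²=1
  (5-10)²=25
  (5-10)²=25
Σ(x-μ)² = 124
σ² = 124/7

σ = √(124/7) ≈ 4.2088


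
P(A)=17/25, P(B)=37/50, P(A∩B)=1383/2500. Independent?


P(A)×P(B) = 629/1250
P(A∩B) = 1383/2500
Not equal → NOT independent

No, not independent


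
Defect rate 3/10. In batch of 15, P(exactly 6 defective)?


Binomial: P(X=6) = C(15,6)×p^6×(1-p)^9
= 5005 × 729/1000000 × 40353607/1000000000 = 29447197282503/200000000000000

P(X=6) = 29447197282503/200000000000000 ≈ 14.72%


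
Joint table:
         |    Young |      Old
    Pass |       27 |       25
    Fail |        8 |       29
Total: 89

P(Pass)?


P(Pass) = (27+25)/89 = 52/89

P(Pass) = 52/89 ≈ 58.43%


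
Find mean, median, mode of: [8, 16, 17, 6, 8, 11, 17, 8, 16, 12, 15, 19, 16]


Sorted: [6, 8, 8, 8, 11, 12, 15, 16, 16, 16, 17, 17, 19]
Mean = 169/13 = 13
Median = 15
Freq: {8: 3, 16: 3, 17: 2, 6: 1, 11: 1, 12: 1, 15: 1, 19: 1}
Mode: [8, 16]

Mean=13, Median=15, Mode=[8, 16]


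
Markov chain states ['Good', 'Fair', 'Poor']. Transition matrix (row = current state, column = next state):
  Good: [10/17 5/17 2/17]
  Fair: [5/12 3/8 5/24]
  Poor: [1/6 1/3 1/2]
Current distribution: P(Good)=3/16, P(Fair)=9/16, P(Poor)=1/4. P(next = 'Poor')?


P(next=Poor) = Σᵢ P(now=i)×P(i→Poor)
= 3/16×2/17 + 9/16×5/24 + 1/4×1/2
= 3/136 + 15/128 + 1/8 = 575/2176

P = 575/2176 ≈ 0.2642


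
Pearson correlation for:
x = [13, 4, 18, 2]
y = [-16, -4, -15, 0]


n=4, Σx=37, Σy=-35, Σxy=-494, Σx²=513, Σy²=497
r = (4×(-494) - 37×(-35))/√((4×513 - 37²)(4×497 - (-35)²))
= -681/√(683×763) = -681/√521129 ≈ -681/721.8927 ≈ -0.9434

r ≈ -0.9434


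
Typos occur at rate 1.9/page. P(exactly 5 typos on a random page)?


Poisson(λ=1.9): P(X=5) = e^(-λ)×λ^k/k!
= e^(-1.9) × 1.9^5 / 5!
≈ 0.1495686192 × 24.76099 / 120 ≈ 0.030862

P(X=5) ≈ 0.030862 ≈ 3.09%


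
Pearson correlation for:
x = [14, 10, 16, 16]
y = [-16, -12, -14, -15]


n=4, Σx=56, Σy=-57, Σxy=-808, Σx²=808, Σy²=821
r = (4×(-808) - 56×(-57))/√((4×808 - 56²)(4×821 - (-57)²))
= -40/√(96×35) = -40/√3360 ≈ -40/57.9655 ≈ -0.6901

r ≈ -0.6901


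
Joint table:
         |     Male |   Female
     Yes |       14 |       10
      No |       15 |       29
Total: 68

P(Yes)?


P(Yes) = (14+10)/68 = 24/68 = 6/17

P(Yes) = 6/17 ≈ 35.29%


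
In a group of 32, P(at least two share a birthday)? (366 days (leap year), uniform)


P(all different) = Π(366-i)/366 for i=0..31
= 0.247626
P(match) = 1 - 0.247626 = 0.752374

P ≈ 0.7524 ≈ 75.24%


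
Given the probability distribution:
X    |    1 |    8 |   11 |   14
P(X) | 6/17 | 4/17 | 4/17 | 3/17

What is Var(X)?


E[X] = 124/17
E[X²] = 1334/17
Var(X) = E[X²] - (E[X])² = 1334/17 - 15376/289 = 7302/289

Var(X) = 7302/289 ≈ 25.2664


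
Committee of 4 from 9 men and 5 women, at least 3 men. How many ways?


Count by #men:
  3M,1W: C(9,3)×C(5,1)=420
  4M,0W: C(9,4)×C(5,0)=126
Total = 546

546


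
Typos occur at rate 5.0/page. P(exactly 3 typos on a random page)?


Poisson(λ=5.0): P(X=3) = e^(-λ)×λ^k/k!
= e^(-5.0) × 5.0^3 / 3!
≈ 0.006737946999 × 125 / 6 ≈ 0.140374

P(X=3) ≈ 0.140374 ≈ 14.04%


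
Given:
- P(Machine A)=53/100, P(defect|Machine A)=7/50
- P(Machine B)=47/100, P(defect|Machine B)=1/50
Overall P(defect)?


P(B) = Σ P(B|Aᵢ)×P(Aᵢ)
  7/50×53/100 = 371/5000
  1/50×47/100 = 47/5000
Sum = 209/2500

P(defect) = 209/2500 ≈ 8.36%


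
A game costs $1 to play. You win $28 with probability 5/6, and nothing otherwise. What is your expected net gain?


E[gain] = (28-1)×5/6 + (-1)×1/6
= 45/2 - 1/6 = 67/3

Expected net gain = $67/3 ≈ $22.33


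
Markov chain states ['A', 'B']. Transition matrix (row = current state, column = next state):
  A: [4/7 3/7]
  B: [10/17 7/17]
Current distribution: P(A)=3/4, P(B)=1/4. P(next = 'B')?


P(next=B) = Σᵢ P(now=i)×P(i→B)
= 3/4×3/7 + 1/4×7/17
= 9/28 + 7/68 = 101/238

P = 101/238 ≈ 0.4244


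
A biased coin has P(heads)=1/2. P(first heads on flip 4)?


Geometric: P(X=4) = (1-p)^(k-1)×p = (1/2)^3×1/2 = 1/16

P(X=4) = 1/16 ≈ 6.25%


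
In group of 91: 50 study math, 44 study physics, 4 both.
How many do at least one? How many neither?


|A∪B| = 50+44-4 = 90
Neither = 91-90 = 1

At least one: 90; Neither: 1


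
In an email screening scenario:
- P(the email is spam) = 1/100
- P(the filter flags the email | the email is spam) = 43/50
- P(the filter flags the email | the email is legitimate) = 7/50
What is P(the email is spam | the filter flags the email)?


Using Bayes' theorem:
P(A|B) = P(B|A)·P(A) / P(B)

P(the filter flags the email) = 43/50 × 1/100 + 7/50 × 99/100
= 43/5000 + 693/5000 = 92/625

P(the email is spam|the filter flags the email) = (43/5000) / (92/625) = 43/736

P(the email is spam|the filter flags the email) = 43/736 ≈ 5.84%


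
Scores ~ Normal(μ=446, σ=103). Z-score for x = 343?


z = (x - μ)/σ = (343 - 446)/103 = -1.0

z = -1.0


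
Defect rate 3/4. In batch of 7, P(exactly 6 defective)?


Binomial: P(X=6) = C(7,6)×p^6×(1-p)^1
= 7 × 729/4096 × 1/4 = 5103/16384

P(X=6) = 5103/16384 ≈ 31.15%


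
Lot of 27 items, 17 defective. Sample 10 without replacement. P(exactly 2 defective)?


Hypergeometric: C(17,2)×C(10,8)/C(27,10)
= 136×45/8436285 = 136/187473

P(X=2) = 136/187473 ≈ 0.07%


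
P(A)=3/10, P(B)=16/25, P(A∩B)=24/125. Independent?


P(A)×P(B) = 24/125
P(A∩B) = 24/125
Equal ✓ → Independent

Yes, independent


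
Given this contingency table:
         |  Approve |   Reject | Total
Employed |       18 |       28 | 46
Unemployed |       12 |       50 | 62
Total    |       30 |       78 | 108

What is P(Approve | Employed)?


P(Approve | Employed) = 18/(18+28) = 18/46 = 9/23

P(Approve|Employed) = 9/23 ≈ 39.13%


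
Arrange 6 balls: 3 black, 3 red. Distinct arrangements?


6!/(3!×3!) = 20

20


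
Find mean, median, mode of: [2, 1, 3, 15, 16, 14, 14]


Sorted: [1, 2, 3, 14, 14, 15, 16]
Mean = 65/7
Median = 14
Freq: {2: 1, 1: 1, 3: 1, 15: 1, 16: 1, 14: 2}
Mode: [14]

Mean=65/7, Median=14, Mode=14


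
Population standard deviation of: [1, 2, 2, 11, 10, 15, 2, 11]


Mean = 54/8 = 27/4
  (1-27/4)²=529/16
  (2-27/4)²=361/16
  (2-27/4)²=361/16
  (11-27/4)²=289/16
  (10-27/4)²=169/16
  (15-27/4)²=1089/16
  (2-27/4)²=361/16
  (11-27/4)²=289/16
Σ(x-μ)² = 431/2
σ² = (431/2)/8 = 431/16

σ = √(431/16) ≈ 5.1901


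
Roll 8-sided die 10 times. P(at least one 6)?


P(no 6)^10 = (7/8)^10 = 282475249/1073741824
P(≥1) = 1 - 282475249/1073741824 = 791266575/1073741824

P = 791266575/1073741824 ≈ 73.69%


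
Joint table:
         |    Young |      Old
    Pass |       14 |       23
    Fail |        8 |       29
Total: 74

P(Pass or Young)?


P(Pass∨Young) = P(Pass) + P(Young) - P(Pass∧Young)
= (37 + 22 - 14)/74 = 45/74

P = 45/74 ≈ 60.81%


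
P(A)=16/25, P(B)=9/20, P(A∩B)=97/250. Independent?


P(A)×P(B) = 36/125
P(A∩B) = 97/250
Not equal → NOT independent

No, not independent


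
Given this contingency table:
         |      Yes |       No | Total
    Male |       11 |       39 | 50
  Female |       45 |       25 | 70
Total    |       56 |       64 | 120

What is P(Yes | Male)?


P(Yes | Male) = 11/(11+39) = 11/50

P(Yes|Male) = 11/50 ≈ 22.00%


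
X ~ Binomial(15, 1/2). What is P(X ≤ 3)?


P(X ≤ 3) = Σ P(X=i) for i=0..3
P(X=0) = 1/32768
P(X=1) = 15/32768
P(X=2) = 105/32768
P(X=3) = 455/32768
Sum = 9/512

P(X ≤ 3) = 9/512 ≈ 1.76%


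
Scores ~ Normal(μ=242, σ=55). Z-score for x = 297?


z = (x - μ)/σ = (297 - 242)/55 = 1.0

z = 1.0


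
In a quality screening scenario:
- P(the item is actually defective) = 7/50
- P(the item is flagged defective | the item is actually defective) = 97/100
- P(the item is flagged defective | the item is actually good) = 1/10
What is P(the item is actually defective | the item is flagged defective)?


Using Bayes' theorem:
P(A|B) = P(B|A)·P(A) / P(B)

P(the item is flagged defective) = 97/100 × 7/50 + 1/10 × 43/50
= 679/5000 + 43/500 = 1109/5000

P(the item is actually defective|the item is flagged defective) = (679/5000) / (1109/5000) = 679/1109

P(the item is actually defective|the item is flagged defective) = 679/1109 ≈ 61.23%


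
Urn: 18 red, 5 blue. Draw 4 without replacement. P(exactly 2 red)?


Hypergeometric: C(18,2)×C(5,2)/C(23,4)
= 153×10/8855 = 306/1771

P(X=2) = 306/1771 ≈ 17.28%


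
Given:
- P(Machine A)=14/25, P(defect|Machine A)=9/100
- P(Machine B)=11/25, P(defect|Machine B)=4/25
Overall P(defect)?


P(B) = Σ P(B|Aᵢ)×P(Aᵢ)
  9/100×14/25 = 63/1250
  4/25×11/25 = 44/625
Sum = 151/1250

P(defect) = 151/1250 ≈ 12.08%


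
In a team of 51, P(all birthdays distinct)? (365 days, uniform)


P(all different) = Π(365-i)/365 for i=0..50
= (365/365)×(364/365)×...×(315/365)
= 0.025568

P ≈ 0.0256 ≈ 2.56%


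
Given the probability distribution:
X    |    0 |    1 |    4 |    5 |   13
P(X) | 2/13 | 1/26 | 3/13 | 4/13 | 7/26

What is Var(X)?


E[X] = 6
E[X²] = 740/13
Var(X) = E[X²] - (E[X])² = 740/13 - 36 = 272/13

Var(X) = 272/13 ≈ 20.9231


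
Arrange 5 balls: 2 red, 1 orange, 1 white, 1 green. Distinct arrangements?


5!/(2!×1!×1!×1!) = 60

60


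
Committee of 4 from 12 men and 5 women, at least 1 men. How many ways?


Count by #men:
  1M,3W: C(12,1)×C(5,3)=120
  2M,2W: C(12,2)×C(5,2)=660
  3M,1W: C(12,3)×C(5,1)=1100
  4M,0W: C(12,4)×C(5,0)=495
Total = 2375

2375


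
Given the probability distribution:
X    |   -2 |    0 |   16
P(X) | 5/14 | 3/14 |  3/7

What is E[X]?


E[X] = Σ x·P(X=x)
= (-2)×(5/14) + (0)×(3/14) + (16)×(3/7)
= 43/7

E[X] = 43/7


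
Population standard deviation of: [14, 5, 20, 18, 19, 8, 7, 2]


Mean = 93/8
  (14-93/8)²=361/64
  (5-93/8)²=2809/64
  (20-93/8)²=4489/64
  (18-93/8)²=2601/64
  (19-93/8)²=3481/64
  (8-93/8)²=841/64
  (7-93/8)²=1369/64
  (2-93/8)²=5929/64
Σ(x-μ)² = 2735/8
σ² = (2735/8)/8 = 2735/64

σ = √(2735/64) ≈ 6.5372


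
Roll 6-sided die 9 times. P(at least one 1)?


P(no 1)^9 = (5/6)^9 = 1953125/10077696
P(≥1) = 1 - 1953125/10077696 = 8124571/10077696

P = 8124571/10077696 ≈ 80.62%


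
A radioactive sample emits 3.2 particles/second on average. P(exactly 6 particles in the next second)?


Poisson(λ=3.2): P(X=6) = e^(-λ)×λ^k/k!
= e^(-3.2) × 3.2^6 / 6!
≈ 0.04076220398 × 1073.741824 / 720 ≈ 0.060789

P(X=6) ≈ 0.060789 ≈ 6.08%


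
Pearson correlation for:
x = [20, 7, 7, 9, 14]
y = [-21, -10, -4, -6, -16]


n=5, Σx=57, Σy=-57, Σxy=-796, Σx²=775, Σy²=849
r = (5×(-796) - 57×(-57))/√((5×775 - 57²)(5×849 - (-57)²))
= -731/√(626×996) = -731/√623496 ≈ -731/789.6176 ≈ -0.9258

r ≈ -0.9258


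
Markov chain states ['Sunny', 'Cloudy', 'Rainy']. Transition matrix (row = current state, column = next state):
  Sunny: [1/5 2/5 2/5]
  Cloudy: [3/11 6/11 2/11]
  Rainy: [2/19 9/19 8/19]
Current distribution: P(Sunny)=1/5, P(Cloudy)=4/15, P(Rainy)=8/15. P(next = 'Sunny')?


P(next=Sunny) = Σᵢ P(now=i)×P(i→Sunny)
= 1/5×1/5 + 4/15×3/11 + 8/15×2/19
= 1/25 + 4/55 + 16/285 = 2647/15675

P = 2647/15675 ≈ 0.1689


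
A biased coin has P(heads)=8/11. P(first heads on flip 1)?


Geometric: P(X=1) = (1-p)^(k-1)×p = (3/11)^0×8/11 = 8/11

P(X=1) = 8/11 ≈ 72.73%


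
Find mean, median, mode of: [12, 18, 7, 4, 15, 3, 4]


Sorted: [3, 4, 4, 7, 12, 15, 18]
Mean = 63/7 = 9
Median = 7
Freq: {12: 1, 18: 1, 7: 1, 4: 2, 15: 1, 3: 1}
Mode: [4]

Mean=9, Median=7, Mode=4


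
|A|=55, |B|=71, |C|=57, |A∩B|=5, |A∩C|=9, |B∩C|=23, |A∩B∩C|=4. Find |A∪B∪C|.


|A∪B∪C| = 55+71+57-5-9-23+4 = 150

|A∪B∪C| = 150


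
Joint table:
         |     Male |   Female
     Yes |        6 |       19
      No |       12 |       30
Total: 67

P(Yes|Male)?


P(Yes|Male) = 6/(6+12) = 6/18 = 1/3

P = 1/3 ≈ 33.33%


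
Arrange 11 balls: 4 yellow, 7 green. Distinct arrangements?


11!/(4!×7!) = 330

330


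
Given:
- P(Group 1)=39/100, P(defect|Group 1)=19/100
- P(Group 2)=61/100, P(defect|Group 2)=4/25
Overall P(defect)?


P(B) = Σ P(B|Aᵢ)×P(Aᵢ)
  19/100×39/100 = 741/10000
  4/25×61/100 = 61/625
Sum = 1717/10000

P(defect) = 1717/10000 ≈ 17.17%


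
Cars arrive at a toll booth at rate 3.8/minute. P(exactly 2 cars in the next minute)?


Poisson(λ=3.8): P(X=2) = e^(-λ)×λ^k/k!
= e^(-3.8) × 3.8^2 / 2!
≈ 0.02237077186 × 14.44 / 2 ≈ 0.161517

P(X=2) ≈ 0.161517 ≈ 16.15%


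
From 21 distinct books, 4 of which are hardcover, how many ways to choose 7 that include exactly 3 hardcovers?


Choose 3 of the 4 hardcovers and 4 of the other 17 books:
C(4,3)×C(17,4) = 4×2380 = 9520

9520


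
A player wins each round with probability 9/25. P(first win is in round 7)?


Geometric: P(X=7) = (1-p)^(k-1)×p = (16/25)^6×9/25 = 150994944/6103515625

P(X=7) = 150994944/6103515625 ≈ 2.47%


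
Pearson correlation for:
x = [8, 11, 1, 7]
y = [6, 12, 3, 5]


n=4, Σx=27, Σy=26, Σxy=218, Σx²=235, Σy²=214
r = (4×218 - 27×26)/√((4×235 - 27²)(4×214 - 26²))
= 170/√(211×180) = 170/√37980 ≈ 170/194.8846 ≈ 0.8723

r ≈ 0.8723


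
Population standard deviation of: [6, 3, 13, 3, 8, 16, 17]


Mean = 66/7
  (6-66/7)²=576/49
  (3-66/7)²=2025/49
  (13-66/7)²=625/49
  (3-66/7)²=2025/49
  (8-66/7)²=100/49
  (16-66/7)²=2116/49
  (17-66/7)²=2809/49
Σ(x-μ)² = 1468/7
σ² = (1468/7)/7 = 1468/49

σ = √(1468/49) ≈ 5.4735


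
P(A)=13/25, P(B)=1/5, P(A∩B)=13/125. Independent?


P(A)×P(B) = 13/125
P(A∩B) = 13/125
Equal ✓ → Independent

Yes, independent


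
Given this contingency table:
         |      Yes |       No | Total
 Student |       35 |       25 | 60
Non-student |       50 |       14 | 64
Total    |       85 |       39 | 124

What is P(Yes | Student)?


P(Yes | Student) = 35/(35+25) = 35/60 = 7/12

P(Yes|Student) = 7/12 ≈ 58.33%


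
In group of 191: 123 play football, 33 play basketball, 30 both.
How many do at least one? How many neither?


|A∪B| = 123+33-30 = 126
Neither = 191-126 = 65

At least one: 126; Neither: 65


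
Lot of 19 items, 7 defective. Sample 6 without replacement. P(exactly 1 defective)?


Hypergeometric: C(7,1)×C(12,5)/C(19,6)
= 7×792/27132 = 66/323

P(X=1) = 66/323 ≈ 20.43%


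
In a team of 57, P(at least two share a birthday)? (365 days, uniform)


P(all different) = Π(365-i)/365 for i=0..56
= 0.009878
P(match) = 1 - 0.009878 = 0.990122

P ≈ 0.9901 ≈ 99.01%


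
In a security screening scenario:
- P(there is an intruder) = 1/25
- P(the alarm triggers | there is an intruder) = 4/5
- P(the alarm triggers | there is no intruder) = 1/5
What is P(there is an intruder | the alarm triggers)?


Using Bayes' theorem:
P(A|B) = P(B|A)·P(A) / P(B)

P(the alarm triggers) = 4/5 × 1/25 + 1/5 × 24/25
= 4/125 + 24/125 = 28/125

P(there is an intruder|the alarm triggers) = (4/125) / (28/125) = 1/7

P(there is an intruder|the alarm triggers) = 1/7 ≈ 14.29%


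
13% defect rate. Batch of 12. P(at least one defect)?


P(all good) = (87/100)^12 = 188031682201497672618081/1000000000000000000000000
P(≥1 defect) = 811968317798502327381919/1000000000000000000000000

P = 811968317798502327381919/1000000000000000000000000 ≈ 81.20%


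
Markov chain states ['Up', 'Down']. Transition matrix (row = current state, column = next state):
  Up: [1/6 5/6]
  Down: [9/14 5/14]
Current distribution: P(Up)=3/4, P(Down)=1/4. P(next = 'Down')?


P(next=Down) = Σᵢ P(now=i)×P(i→Down)
= 3/4×5/6 + 1/4×5/14
= 5/8 + 5/56 = 5/7

P = 5/7 ≈ 0.7143


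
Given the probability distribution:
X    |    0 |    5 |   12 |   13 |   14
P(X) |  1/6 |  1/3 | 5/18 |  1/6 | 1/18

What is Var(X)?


E[X] = 143/18
E[X²] = 1573/18
Var(X) = E[X²] - (E[X])² = 1573/18 - 20449/324 = 7865/324

Var(X) = 7865/324 ≈ 24.2747


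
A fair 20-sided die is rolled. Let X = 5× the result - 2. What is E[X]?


E[die] = (1+20)/2 = 21/2
E[X] = 5×21/2 - 2 = 101/2

E[X] = 101/2


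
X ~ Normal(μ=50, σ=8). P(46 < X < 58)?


z₁=(46-50)/8=-0.5, z₂=(58-50)/8=1.0
P = Φ(1.0) - Φ(-0.5) = 0.841345 - 0.308538 = 0.532807 ≈ 0.5328

P(46 < X < 58) ≈ 0.5328


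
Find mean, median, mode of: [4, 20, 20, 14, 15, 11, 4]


Sorted: [4, 4, 11, 14, 15, 20, 20]
Mean = 88/7
Median = 14
Freq: {4: 2, 20: 2, 14: 1, 15: 1, 11: 1}
Mode: [4, 20]

Mean=88/7, Median=14, Mode=[4, 20]


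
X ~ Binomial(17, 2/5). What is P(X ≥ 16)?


P(X ≥ 16) = Σ P(X=i) for i=16..17
P(X=16) = 3342336/762939453125
P(X=17) = 131072/762939453125
Sum = 3473408/762939453125

P(X ≥ 16) = 3473408/762939453125 ≈ 0.00%


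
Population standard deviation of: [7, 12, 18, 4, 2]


Mean = 43/5
  (7-43/5)²=64/25
  (12-43/5)²=289/25
  (18-43/5)²=2209/25
  (4-43/5)²=529/25
  (2-43/5)²=1089/25
Σ(x-μ)² = 836/5
σ² = (836/5)/5 = 836/25

σ = √(836/25) ≈ 5.7827


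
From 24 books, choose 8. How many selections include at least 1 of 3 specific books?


Complement: C(24,8) - C(21,8) = 735471 - 203490 = 531981

531981


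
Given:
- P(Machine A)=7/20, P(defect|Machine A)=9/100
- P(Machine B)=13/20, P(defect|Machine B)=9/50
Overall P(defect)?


P(B) = Σ P(B|Aᵢ)×P(Aᵢ)
  9/100×7/20 = 63/2000
  9/50×13/20 = 117/1000
Sum = 297/2000

P(defect) = 297/2000 ≈ 14.85%


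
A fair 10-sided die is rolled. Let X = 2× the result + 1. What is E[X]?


E[die] = (1+10)/2 = 11/2
E[X] = 2×11/2 + 1 = 12

E[X] = 12


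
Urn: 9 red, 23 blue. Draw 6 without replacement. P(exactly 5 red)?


Hypergeometric: C(9,5)×C(23,1)/C(32,6)
= 126×23/906192 = 23/7192

P(X=5) = 23/7192 ≈ 0.32%


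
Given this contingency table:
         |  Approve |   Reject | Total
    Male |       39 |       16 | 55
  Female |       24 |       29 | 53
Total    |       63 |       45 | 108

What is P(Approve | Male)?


P(Approve | Male) = 39/(39+16) = 39/55

P(Approve|Male) = 39/55 ≈ 70.91%


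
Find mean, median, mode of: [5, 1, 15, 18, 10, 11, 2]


Sorted: [1, 2, 5, 10, 11, 15, 18]
Mean = 62/7
Median = 10
Freq: {5: 1, 1: 1, 15: 1, 18: 1, 10: 1, 11: 1, 2: 1}
Mode: No mode

Mean=62/7, Median=10, Mode=No mode


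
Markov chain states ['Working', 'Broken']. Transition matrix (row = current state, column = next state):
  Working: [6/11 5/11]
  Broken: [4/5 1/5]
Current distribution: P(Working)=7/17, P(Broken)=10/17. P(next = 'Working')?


P(next=Working) = Σᵢ P(now=i)×P(i→Working)
= 7/17×6/11 + 10/17×4/5
= 42/187 + 8/17 = 130/187

P = 130/187 ≈ 0.6952


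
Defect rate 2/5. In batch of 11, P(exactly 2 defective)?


Binomial: P(X=2) = C(11,2)×p^2×(1-p)^9
= 55 × 4/25 × 19683/1953125 = 866052/9765625

P(X=2) = 866052/9765625 ≈ 8.87%


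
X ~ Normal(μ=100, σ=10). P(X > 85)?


z = (85-100)/10 = -1.5
P(X > 85) = 1 - P(Z ≤ -1.5) = 1 - 0.0668 = 0.9332

P(X > 85) ≈ 0.9332


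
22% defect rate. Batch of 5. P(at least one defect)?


P(all good) = (39/50)^5 = 90224199/312500000
P(≥1 defect) = 222275801/312500000

P = 222275801/312500000 ≈ 71.13%


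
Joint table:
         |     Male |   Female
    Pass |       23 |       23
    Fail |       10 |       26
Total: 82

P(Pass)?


P(Pass) = (23+23)/82 = 46/82 = 23/41

P(Pass) = 23/41 ≈ 56.10%


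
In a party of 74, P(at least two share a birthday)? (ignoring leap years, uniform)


P(all different) = Π(365-i)/365 for i=0..73
= 0.000351
P(match) = 1 - 0.000351 = 0.999649

P ≈ 0.9996 ≈ 99.96%


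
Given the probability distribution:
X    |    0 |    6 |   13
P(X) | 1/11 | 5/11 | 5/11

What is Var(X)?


E[X] = 95/11
E[X²] = 1025/11
Var(X) = E[X²] - (E[X])² = 1025/11 - 9025/121 = 2250/121

Var(X) = 2250/121 ≈ 18.5950


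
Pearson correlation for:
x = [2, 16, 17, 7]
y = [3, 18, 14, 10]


n=4, Σx=42, Σy=45, Σxy=602, Σx²=598, Σy²=629
r = (4×602 - 42×45)/√((4×598 - 42²)(4×629 - 45²))
= 518/√(628×491) = 518/√308348 ≈ 518/555.2909 ≈ 0.9328

r ≈ 0.9328


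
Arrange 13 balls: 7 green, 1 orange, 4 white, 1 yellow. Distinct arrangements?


13!/(7!×1!×4!×1!) = 51480

51480


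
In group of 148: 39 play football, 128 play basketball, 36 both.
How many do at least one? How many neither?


|A∪B| = 39+128-36 = 131
Neither = 148-131 = 17

At least one: 131; Neither: 17


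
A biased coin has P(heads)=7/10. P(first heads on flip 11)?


Geometric: P(X=11) = (1-p)^(k-1)×p = (3/10)^10×7/10 = 413343/100000000000

P(X=11) = 413343/100000000000 ≈ 0.00%


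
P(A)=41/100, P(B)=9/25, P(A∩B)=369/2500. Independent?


P(A)×P(B) = 369/2500
P(A∩B) = 369/2500
Equal ✓ → Independent

Yes, independent


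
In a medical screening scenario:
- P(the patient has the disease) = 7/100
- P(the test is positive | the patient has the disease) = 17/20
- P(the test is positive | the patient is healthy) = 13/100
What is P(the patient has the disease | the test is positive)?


Using Bayes' theorem:
P(A|B) = P(B|A)·P(A) / P(B)

P(the test is positive) = 17/20 × 7/100 + 13/100 × 93/100
= 119/2000 + 1209/10000 = 451/2500

P(the patient has the disease|the test is positive) = (119/2000) / (451/2500) = 595/1804

P(the patient has the disease|the test is positive) = 595/1804 ≈ 32.98%


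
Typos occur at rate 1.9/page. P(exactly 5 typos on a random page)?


Poisson(λ=1.9): P(X=5) = e^(-λ)×λ^k/k!
= e^(-1.9) × 1.9^5 / 5!
≈ 0.1495686192 × 24.76099 / 120 ≈ 0.030862

P(X=5) ≈ 0.030862 ≈ 3.09%


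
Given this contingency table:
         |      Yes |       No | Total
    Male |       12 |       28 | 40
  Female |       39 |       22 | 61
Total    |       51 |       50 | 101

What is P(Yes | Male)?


P(Yes | Male) = 12/(12+28) = 12/40 = 3/10

P(Yes|Male) = 3/10 ≈ 30.00%


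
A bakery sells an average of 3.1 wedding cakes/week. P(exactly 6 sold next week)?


Poisson(λ=3.1): P(X=6) = e^(-λ)×λ^k/k!
= e^(-3.1) × 3.1^6 / 6!
≈ 0.04504920239 × 887.503681 / 720 ≈ 0.055530

P(X=6) ≈ 0.055530 ≈ 5.55%


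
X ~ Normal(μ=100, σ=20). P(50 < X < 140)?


z₁=(50-100)/20=-2.5, z₂=(140-100)/20=2.0
P = Φ(2.0) - Φ(-2.5) = 0.977250 - 0.006210 = 0.971040 ≈ 0.9710

P(50 < X < 140) ≈ 0.9710


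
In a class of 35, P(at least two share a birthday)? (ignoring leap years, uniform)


P(all different) = Π(365-i)/365 for i=0..34
= 0.185617
P(match) = 1 - 0.185617 = 0.814383

P ≈ 0.8144 ≈ 81.44%


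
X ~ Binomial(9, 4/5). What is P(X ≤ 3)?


P(X ≤ 3) = Σ P(X=i) for i=0..3
P(X=0) = 1/1953125
P(X=1) = 36/1953125
P(X=2) = 576/1953125
P(X=3) = 5376/1953125
Sum = 5989/1953125

P(X ≤ 3) = 5989/1953125 ≈ 0.31%


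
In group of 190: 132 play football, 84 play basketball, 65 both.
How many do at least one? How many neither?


|A∪B| = 132+84-65 = 151
Neither = 190-151 = 39

At least one: 151; Neither: 39


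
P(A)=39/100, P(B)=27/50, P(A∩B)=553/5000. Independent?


P(A)×P(B) = 1053/5000
P(A∩B) = 553/5000
Not equal → NOT independent

No, not independent


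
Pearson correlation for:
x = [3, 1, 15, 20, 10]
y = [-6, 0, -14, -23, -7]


n=5, Σx=49, Σy=-50, Σxy=-758, Σx²=735, Σy²=810
r = (5×(-758) - 49×(-50))/√((5×735 - 49²)(5×810 - (-50)²))
= -1340/√(1274×1550) = -1340/√1974700 ≈ -1340/1405.2402 ≈ -0.9536

r ≈ -0.9536


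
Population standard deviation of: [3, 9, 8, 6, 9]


Mean = 35/5 = 7
  (3-7)²=16
  (9-7)²=4
  (8-7)²=1
  (6-7)²=1
  (9-7)²=4
Σ(x-μ)² = 26
σ² = 26/5

σ = √(26/5) ≈ 2.2804


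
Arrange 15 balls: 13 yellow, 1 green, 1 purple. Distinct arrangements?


15!/(13!×1!×1!) = 210

210


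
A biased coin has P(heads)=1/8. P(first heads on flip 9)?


Geometric: P(X=9) = (1-p)^(k-1)×p = (7/8)^8×1/8 = 5764801/134217728

P(X=9) = 5764801/134217728 ≈ 4.30%


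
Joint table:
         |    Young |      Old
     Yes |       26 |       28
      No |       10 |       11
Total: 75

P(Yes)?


P(Yes) = (26+28)/75 = 54/75 = 18/25

P(Yes) = 18/25 ≈ 72.00%


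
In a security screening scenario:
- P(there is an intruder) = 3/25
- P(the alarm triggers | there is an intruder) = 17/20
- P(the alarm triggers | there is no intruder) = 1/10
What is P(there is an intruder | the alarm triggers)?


Using Bayes' theorem:
P(A|B) = P(B|A)·P(A) / P(B)

P(the alarm triggers) = 17/20 × 3/25 + 1/10 × 22/25
= 51/500 + 11/125 = 19/100

P(there is an intruder|the alarm triggers) = (51/500) / (19/100) = 51/95

P(there is an intruder|the alarm triggers) = 51/95 ≈ 53.68%


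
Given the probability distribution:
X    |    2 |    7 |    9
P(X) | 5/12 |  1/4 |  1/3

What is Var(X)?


E[X] = 67/12
E[X²] = 491/12
Var(X) = E[X²] - (E[X])² = 491/12 - 4489/144 = 1403/144

Var(X) = 1403/144 ≈ 9.7431


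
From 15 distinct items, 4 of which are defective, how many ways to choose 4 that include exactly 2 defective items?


Choose 2 of the 4 defective items and 2 of the other 11 items:
C(4,2)×C(11,2) = 6×55 = 330

330


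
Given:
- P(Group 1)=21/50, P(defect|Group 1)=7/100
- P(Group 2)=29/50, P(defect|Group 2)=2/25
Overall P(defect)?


P(B) = Σ P(B|Aᵢ)×P(Aᵢ)
  7/100×21/50 = 147/5000
  2/25×29/50 = 29/625
Sum = 379/5000

P(defect) = 379/5000 ≈ 7.58%


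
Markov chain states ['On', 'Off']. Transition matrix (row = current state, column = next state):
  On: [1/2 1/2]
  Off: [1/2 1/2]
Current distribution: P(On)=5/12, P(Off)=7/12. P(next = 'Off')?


P(next=Off) = Σᵢ P(now=i)×P(i→Off)
= 5/12×1/2 + 7/12×1/2
= 5/24 + 7/24 = 1/2

P = 1/2 ≈ 0.5000


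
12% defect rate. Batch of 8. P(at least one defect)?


P(all good) = (22/25)^8 = 54875873536/152587890625
P(≥1 defect) = 97712017089/152587890625

P = 97712017089/152587890625 ≈ 64.04%


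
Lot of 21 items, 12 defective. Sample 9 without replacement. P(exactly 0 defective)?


Hypergeometric: C(12,0)×C(9,9)/C(21,9)
= 1×1/293930 = 1/293930

P(X=0) = 1/293930 ≈ 0.00%


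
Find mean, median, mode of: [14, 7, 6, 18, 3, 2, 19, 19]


Sorted: [2, 3, 6, 7, 14, 18, 19, 19]
Mean = 88/8 = 11
Median = 21/2
Freq: {14: 1, 7: 1, 6: 1, 18: 1, 3: 1, 2: 1, 19: 2}
Mode: [19]

Mean=11, Median=21/2, Mode=19


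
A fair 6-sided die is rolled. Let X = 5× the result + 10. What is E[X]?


E[die] = (1+6)/2 = 7/2
E[X] = 5×7/2 + 10 = 55/2

E[X] = 55/2


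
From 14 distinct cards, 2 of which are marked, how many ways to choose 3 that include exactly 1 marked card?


Choose 1 of the 2 marked cards and 2 of the other 12 cards:
C(2,1)×C(12,2) = 2×66 = 132

132


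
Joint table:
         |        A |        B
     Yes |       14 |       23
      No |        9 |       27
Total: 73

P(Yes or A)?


P(Yes∨A) = P(Yes) + P(A) - P(Yes∧A)
= (37 + 23 - 14)/73 = 46/73

P = 46/73 ≈ 63.01%


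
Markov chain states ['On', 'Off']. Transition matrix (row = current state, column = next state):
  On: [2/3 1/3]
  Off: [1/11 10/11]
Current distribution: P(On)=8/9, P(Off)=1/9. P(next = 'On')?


P(next=On) = Σᵢ P(now=i)×P(i→On)
= 8/9×2/3 + 1/9×1/11
= 16/27 + 1/99 = 179/297

P = 179/297 ≈ 0.6027


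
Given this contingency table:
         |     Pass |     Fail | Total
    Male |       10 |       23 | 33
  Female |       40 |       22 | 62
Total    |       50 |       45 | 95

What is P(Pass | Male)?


P(Pass | Male) = 10/(10+23) = 10/33

P(Pass|Male) = 10/33 ≈ 30.30%


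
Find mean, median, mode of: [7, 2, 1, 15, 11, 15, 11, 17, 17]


Sorted: [1, 2, 7, 11, 11, 15, 15, 17, 17]
Mean = 96/9 = 32/3
Median = 11
Freq: {7: 1, 2: 1, 1: 1, 15: 2, 11: 2, 17: 2}
Mode: [11, 15, 17]

Mean=32/3, Median=11, Mode=[11, 15, 17]


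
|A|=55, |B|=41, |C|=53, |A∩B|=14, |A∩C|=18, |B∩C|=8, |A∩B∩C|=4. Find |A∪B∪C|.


|A∪B∪C| = 55+41+53-14-18-8+4 = 113

|A∪B∪C| = 113


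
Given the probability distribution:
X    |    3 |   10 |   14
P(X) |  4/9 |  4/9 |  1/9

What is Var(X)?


E[X] = 22/3
E[X²] = 632/9
Var(X) = E[X²] - (E[X])² = 632/9 - 484/9 = 148/9

Var(X) = 148/9 ≈ 16.4444


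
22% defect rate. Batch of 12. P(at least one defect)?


P(all good) = (39/50)^12 = 12381557655576425121/244140625000000000000
P(≥1 defect) = 231759067344423574879/244140625000000000000

P = 231759067344423574879/244140625000000000000 ≈ 94.93%


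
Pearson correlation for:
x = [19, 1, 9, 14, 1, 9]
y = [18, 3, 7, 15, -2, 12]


n=6, Σx=53, Σy=53, Σxy=724, Σx²=721, Σy²=755
r = (6×724 - 53×53)/√((6×721 - 53²)(6×755 - 53²))
= 1535/√(1517×1721) = 1535/√2610757 ≈ 1535/1615.7837 ≈ 0.9500

r ≈ 0.9500


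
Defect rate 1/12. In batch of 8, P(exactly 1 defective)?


Binomial: P(X=1) = C(8,1)×p^1×(1-p)^7
= 8 × 1/12 × 19487171/35831808 = 19487171/53747712

P(X=1) = 19487171/53747712 ≈ 36.26%


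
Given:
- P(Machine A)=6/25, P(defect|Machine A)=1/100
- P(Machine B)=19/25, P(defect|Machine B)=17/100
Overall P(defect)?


P(B) = Σ P(B|Aᵢ)×P(Aᵢ)
  1/100×6/25 = 3/1250
  17/100×19/25 = 323/2500
Sum = 329/2500

P(defect) = 329/2500 ≈ 13.16%


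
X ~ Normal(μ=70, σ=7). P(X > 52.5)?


z = (52.5-70)/7 = -2.5
P(X > 52.5) = 1 - P(Z ≤ -2.5) = 1 - 0.0062 = 0.9938

P(X > 52.5) ≈ 0.9938


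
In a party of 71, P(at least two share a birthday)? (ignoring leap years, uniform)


P(all different) = Π(365-i)/365 for i=0..70
= 0.000679
P(match) = 1 - 0.000679 = 0.999321

P ≈ 0.9993 ≈ 99.93%


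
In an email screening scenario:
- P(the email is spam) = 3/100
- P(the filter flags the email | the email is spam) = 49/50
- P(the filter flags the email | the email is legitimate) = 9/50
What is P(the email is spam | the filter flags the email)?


Using Bayes' theorem:
P(A|B) = P(B|A)·P(A) / P(B)

P(the filter flags the email) = 49/50 × 3/100 + 9/50 × 97/100
= 147/5000 + 873/5000 = 51/250

P(the email is spam|the filter flags the email) = (147/5000) / (51/250) = 49/340

P(the email is spam|the filter flags the email) = 49/340 ≈ 14.41%


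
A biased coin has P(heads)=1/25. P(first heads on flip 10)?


Geometric: P(X=10) = (1-p)^(k-1)×p = (24/25)^9×1/25 = 2641807540224/95367431640625

P(X=10) = 2641807540224/95367431640625 ≈ 2.77%


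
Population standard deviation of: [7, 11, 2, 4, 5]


Mean = 29/5
  (7-29/5)²=36/25
  (11-29/5)²=676/25
  (2-29/5)²=361/25
  (4-29/5)²=81/25
  (5-29/5)²=16/25
Σ(x-μ)² = 234/5
σ² = (234/5)/5 = 234/25

σ = √(234/25) ≈ 3.0594


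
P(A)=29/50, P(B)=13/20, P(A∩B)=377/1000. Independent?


P(A)×P(B) = 377/1000
P(A∩B) = 377/1000
Equal ✓ → Independent

Yes, independent


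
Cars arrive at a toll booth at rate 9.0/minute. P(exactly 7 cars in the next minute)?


Poisson(λ=9.0): P(X=7) = e^(-λ)×λ^k/k!
= e^(-9.0) × 9.0^7 / 7!
≈ 0.0001234098041 × 4782969 / 5040 ≈ 0.117116

P(X=7) ≈ 0.117116 ≈ 11.71%


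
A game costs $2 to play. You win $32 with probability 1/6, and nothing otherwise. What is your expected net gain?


E[gain] = (32-2)×1/6 + (-2)×5/6
= 5 - 5/3 = 10/3

Expected net gain = $10/3 ≈ $3.33


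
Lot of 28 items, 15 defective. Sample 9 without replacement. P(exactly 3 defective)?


Hypergeometric: C(15,3)×C(13,6)/C(28,9)
= 455×1716/6906900 = 13/115

P(X=3) = 13/115 ≈ 11.30%


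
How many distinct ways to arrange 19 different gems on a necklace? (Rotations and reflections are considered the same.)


Free circular arrangements: rotations and reflections both identified.
(n-1)!/2 = 18!/2 = 6402373705728000/2 = 3201186852864000

3201186852864000


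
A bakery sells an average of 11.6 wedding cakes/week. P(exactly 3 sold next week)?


Poisson(λ=11.6): P(X=3) = e^(-λ)×λ^k/k!
= e^(-11.6) × 11.6^3 / 3!
≈ 9.166087736e-06 × 1560.896 / 6 ≈ 0.002385

P(X=3) ≈ 0.002385 ≈ 0.24%


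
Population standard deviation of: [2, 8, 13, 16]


Mean = 39/4
  (2-39/4)²=961/16
  (8-39/4)²=49/16
  (13-39/4)²=169/16
  (16-39/4)²=625/16
Σ(x-μ)² = 451/4
σ² = (451/4)/4 = 451/16

σ = √(451/16) ≈ 5.3092


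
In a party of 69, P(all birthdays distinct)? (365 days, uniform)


P(all different) = Π(365-i)/365 for i=0..68
= (365/365)×(364/365)×...×(297/365)
= 0.001036

P ≈ 0.0010 ≈ 0.10%


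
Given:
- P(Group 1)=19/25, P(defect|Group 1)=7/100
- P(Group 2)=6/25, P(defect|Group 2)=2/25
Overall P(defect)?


P(B) = Σ P(B|Aᵢ)×P(Aᵢ)
  7/100×19/25 = 133/2500
  2/25×6/25 = 12/625
Sum = 181/2500

P(defect) = 181/2500 ≈ 7.24%


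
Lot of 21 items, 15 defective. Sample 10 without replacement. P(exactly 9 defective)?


Hypergeometric: C(15,9)×C(6,1)/C(21,10)
= 5005×6/352716 = 55/646

P(X=9) = 55/646 ≈ 8.51%


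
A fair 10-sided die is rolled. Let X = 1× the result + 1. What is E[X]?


E[die] = (1+10)/2 = 11/2
E[X] = 1×11/2 + 1 = 13/2

E[X] = 13/2


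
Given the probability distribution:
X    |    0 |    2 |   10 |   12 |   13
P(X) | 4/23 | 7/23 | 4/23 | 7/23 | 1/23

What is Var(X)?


E[X] = 151/23
E[X²] = 1605/23
Var(X) = E[X²] - (E[X])² = 1605/23 - 22801/529 = 14114/529

Var(X) = 14114/529 ≈ 26.6805
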